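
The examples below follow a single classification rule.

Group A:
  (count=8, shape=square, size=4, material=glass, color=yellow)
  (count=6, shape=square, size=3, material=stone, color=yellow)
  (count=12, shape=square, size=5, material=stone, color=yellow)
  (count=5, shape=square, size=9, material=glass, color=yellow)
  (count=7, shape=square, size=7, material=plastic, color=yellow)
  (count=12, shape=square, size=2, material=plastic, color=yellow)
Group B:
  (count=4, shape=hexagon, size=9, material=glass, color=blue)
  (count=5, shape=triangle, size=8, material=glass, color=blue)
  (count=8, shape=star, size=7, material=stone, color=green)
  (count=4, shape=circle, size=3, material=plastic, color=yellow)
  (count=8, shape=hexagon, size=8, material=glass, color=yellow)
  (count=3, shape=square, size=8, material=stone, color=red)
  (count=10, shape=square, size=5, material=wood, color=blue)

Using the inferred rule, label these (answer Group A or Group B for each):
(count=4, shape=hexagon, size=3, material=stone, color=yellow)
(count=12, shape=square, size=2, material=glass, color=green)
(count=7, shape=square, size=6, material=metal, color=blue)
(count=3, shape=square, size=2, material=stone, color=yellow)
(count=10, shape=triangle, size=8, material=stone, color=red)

Group B, Group B, Group B, Group A, Group B

Rule: shape is square AND color is yellow. This holds for each 'Group A' example and fails for each 'Group B' one.
(count=4, shape=hexagon, size=3, material=stone, color=yellow) — shape is hexagon, color is yellow, hence Group B. (count=12, shape=square, size=2, material=glass, color=green) — shape is square, color is green, hence Group B. (count=7, shape=square, size=6, material=metal, color=blue) — shape is square, color is blue, hence Group B. (count=3, shape=square, size=2, material=stone, color=yellow) — shape is square, color is yellow, hence Group A. (count=10, shape=triangle, size=8, material=stone, color=red) — shape is triangle, color is red, hence Group B.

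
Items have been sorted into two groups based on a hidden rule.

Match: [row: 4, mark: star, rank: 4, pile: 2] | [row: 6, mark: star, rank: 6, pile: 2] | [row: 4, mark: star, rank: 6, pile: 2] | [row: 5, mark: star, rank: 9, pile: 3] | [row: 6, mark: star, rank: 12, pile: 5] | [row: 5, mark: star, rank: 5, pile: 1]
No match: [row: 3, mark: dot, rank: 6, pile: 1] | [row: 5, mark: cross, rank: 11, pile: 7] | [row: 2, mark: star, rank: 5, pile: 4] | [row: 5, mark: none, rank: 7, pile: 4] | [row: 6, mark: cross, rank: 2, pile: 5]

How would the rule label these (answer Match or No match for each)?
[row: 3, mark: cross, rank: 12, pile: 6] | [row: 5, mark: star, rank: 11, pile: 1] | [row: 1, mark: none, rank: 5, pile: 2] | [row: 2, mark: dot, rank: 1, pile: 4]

Every 'Match' example satisfies: mark is star AND row ≥ 3. None of the 'No match' examples do.

No match, Match, No match, No match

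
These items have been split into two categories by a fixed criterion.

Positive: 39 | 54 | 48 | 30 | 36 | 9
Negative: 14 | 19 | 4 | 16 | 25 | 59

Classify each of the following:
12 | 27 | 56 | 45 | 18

Positive, Positive, Negative, Positive, Positive

The classifier is using: multiple of 3.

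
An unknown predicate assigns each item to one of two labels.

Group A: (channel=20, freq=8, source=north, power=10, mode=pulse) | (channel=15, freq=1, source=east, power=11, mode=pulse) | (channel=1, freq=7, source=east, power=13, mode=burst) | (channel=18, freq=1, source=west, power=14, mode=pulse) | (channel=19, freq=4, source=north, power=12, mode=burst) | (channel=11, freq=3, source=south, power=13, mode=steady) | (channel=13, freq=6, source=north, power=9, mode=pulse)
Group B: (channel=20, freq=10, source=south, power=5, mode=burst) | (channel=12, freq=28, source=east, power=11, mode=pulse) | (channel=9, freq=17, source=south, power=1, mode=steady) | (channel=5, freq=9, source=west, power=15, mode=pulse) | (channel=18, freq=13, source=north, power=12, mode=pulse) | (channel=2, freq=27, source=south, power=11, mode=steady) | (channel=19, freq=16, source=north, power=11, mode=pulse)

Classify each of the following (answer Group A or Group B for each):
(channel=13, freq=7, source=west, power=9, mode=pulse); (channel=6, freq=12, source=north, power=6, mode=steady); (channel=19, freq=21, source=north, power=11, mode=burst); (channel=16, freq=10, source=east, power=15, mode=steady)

Group A, Group B, Group B, Group B

All 'Group A' examples share one property — freq ≤ 8 — and every 'Group B' example lacks it.
Group A: (channel=13, freq=7, source=west, power=9, mode=pulse), since freq = 7.
Group B: (channel=6, freq=12, source=north, power=6, mode=steady), since freq = 12.
Group B: (channel=19, freq=21, source=north, power=11, mode=burst), since freq = 21.
Group B: (channel=16, freq=10, source=east, power=15, mode=steady), since freq = 10.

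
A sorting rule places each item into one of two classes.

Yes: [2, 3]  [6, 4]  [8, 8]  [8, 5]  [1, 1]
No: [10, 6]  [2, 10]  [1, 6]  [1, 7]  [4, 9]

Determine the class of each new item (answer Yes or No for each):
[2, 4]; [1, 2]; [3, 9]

Yes, Yes, No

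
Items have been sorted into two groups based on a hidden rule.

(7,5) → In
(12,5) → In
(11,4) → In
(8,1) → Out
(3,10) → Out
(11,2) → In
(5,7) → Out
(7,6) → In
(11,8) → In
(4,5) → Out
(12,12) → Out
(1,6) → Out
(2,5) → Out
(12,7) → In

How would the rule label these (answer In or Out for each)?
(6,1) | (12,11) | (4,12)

Out, In, Out

A rule that fits every label: first > second AND sum ≥ 12 — true of each 'In' example, false of each 'Out' one.
(6,1): 6 > 1, 6+1 = 7 — doesn't qualify, so Out.
(12,11): 12 > 11, 12+11 = 23 — meets the rule, so In.
(4,12): 4 < 12, 4+12 = 16 — doesn't qualify, so Out.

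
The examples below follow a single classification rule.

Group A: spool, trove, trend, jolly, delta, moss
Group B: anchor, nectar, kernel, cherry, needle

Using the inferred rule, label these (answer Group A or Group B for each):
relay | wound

Group A, Group A

The rule appears to be: length ≤ 5.
relay → length 5 → Group A. wound → length 5 → Group A.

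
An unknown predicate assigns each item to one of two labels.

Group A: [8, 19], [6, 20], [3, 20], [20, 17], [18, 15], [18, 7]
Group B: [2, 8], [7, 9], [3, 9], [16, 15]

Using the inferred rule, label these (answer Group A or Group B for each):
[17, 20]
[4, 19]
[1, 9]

Every 'Group A' example satisfies: max ≥ 17. None of the 'Group B' examples do.
Group A: [17, 20], since max 20.
Group A: [4, 19], since max 19.
Group B: [1, 9], since max 9.

Group A, Group A, Group B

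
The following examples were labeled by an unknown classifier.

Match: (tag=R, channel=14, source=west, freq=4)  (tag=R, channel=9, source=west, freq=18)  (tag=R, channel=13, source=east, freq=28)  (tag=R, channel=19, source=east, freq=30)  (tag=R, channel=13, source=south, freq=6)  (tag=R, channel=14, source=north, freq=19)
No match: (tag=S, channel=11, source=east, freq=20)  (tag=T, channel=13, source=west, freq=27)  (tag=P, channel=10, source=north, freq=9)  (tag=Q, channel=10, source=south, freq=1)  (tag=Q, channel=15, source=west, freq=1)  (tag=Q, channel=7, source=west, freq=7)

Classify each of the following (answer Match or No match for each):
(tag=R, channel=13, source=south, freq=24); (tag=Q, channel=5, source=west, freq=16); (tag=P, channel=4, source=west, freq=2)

Match, No match, No match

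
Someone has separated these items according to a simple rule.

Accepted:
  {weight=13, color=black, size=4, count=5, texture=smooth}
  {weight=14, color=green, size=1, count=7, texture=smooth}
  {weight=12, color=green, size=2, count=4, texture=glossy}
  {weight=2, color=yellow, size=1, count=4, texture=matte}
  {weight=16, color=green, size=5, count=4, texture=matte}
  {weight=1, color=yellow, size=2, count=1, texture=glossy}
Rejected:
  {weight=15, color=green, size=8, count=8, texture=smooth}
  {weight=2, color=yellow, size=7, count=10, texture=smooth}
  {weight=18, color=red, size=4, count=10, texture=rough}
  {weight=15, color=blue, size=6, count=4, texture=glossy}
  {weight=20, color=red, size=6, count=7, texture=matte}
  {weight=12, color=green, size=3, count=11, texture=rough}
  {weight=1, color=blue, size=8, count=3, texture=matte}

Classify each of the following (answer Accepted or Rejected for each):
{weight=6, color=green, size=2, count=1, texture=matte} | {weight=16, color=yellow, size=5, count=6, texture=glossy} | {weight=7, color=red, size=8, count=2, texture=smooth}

The simplest hypothesis consistent with all the labels is: count ≤ 7 AND size ≤ 5.

Accepted, Accepted, Rejected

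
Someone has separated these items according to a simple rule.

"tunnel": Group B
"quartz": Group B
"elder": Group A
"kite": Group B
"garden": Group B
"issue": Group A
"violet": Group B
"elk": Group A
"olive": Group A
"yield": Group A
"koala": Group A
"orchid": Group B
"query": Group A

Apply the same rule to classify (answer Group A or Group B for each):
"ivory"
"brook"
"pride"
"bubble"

The classifier is using: odd length.
"ivory" — length 5, hence Group A.
"brook" — length 5, hence Group A.
"pride" — length 5, hence Group A.
"bubble" — length 6, hence Group B.

Group A, Group A, Group A, Group B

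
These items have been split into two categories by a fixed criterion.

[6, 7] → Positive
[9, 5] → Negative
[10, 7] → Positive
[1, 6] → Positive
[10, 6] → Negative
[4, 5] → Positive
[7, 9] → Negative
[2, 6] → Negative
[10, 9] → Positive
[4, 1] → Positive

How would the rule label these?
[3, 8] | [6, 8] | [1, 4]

The classifier is using: sum is odd.
[3, 8]: 3+8 = 11, matches → Positive.
[6, 8]: 6+8 = 14, does not satisfy this → Negative.
[1, 4]: 1+4 = 5, matches → Positive.

Positive, Negative, Positive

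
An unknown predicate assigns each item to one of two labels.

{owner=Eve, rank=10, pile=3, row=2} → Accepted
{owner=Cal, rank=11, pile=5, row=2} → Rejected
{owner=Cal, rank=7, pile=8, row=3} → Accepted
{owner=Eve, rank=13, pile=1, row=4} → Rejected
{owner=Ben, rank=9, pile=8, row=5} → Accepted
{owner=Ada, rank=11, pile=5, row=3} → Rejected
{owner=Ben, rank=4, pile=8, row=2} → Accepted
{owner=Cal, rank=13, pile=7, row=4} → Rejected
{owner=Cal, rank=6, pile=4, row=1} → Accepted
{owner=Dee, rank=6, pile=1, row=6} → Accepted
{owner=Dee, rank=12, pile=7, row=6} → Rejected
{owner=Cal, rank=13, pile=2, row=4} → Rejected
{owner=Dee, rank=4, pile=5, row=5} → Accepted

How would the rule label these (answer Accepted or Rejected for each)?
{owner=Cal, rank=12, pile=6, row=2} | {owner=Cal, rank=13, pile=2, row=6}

Rejected, Rejected

'Accepted' ⟺ rank ≤ 10.
{owner=Cal, rank=12, pile=6, row=2} → rank = 12 → Rejected. {owner=Cal, rank=13, pile=2, row=6} → rank = 13 → Rejected.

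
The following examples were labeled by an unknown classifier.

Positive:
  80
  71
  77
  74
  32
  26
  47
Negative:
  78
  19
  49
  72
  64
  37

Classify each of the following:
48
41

One predicate separates the groups cleanly: ≡ 2 (mod 3).
48: Negative (48 mod 3 = 0). 41: Positive (41 mod 3 = 2).

Negative, Positive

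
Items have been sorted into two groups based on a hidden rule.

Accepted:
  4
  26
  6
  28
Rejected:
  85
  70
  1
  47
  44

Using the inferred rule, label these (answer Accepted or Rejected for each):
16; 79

Accepted, Rejected

Every 'Accepted' example satisfies: even AND at most 28. None of the 'Rejected' examples do.
16: 16 is even, 16 ≤ 28 — satisfies this, so Accepted. 79: 79 is odd, 79 > 28 — does not pass, so Rejected.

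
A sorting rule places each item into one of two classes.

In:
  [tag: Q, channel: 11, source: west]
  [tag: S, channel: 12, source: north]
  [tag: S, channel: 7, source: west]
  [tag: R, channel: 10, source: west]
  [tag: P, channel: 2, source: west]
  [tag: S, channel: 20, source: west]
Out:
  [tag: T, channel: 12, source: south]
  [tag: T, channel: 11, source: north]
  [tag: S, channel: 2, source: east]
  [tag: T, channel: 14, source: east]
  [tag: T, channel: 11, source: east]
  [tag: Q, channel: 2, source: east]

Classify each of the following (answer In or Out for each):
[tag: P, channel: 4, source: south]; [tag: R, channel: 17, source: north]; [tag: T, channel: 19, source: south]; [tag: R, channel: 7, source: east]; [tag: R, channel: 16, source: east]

Every 'In' example satisfies: source is not east AND tag is not T. None of the 'Out' examples do.
[tag: P, channel: 4, source: south] → source is south, tag is P → In. [tag: R, channel: 17, source: north] → source is north, tag is R → In. [tag: T, channel: 19, source: south] → source is south, tag is T → Out. [tag: R, channel: 7, source: east] → source is east, tag is R → Out. [tag: R, channel: 16, source: east] → source is east, tag is R → Out.

In, In, Out, Out, Out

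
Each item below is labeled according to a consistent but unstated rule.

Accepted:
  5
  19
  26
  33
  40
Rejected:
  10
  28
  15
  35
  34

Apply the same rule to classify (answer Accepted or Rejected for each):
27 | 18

Rejected, Rejected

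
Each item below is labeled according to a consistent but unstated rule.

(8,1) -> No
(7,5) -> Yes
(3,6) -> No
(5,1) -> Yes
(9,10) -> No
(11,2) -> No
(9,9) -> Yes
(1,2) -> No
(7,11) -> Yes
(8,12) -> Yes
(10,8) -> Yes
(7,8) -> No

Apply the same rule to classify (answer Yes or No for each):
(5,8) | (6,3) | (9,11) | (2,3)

'Yes' ⟺ sum is even.
(5,8): 5+8 = 13, does not satisfy this → No. (6,3): 6+3 = 9, does not satisfy this → No. (9,11): 9+11 = 20, checks out → Yes. (2,3): 2+3 = 5, does not satisfy this → No.

No, No, Yes, No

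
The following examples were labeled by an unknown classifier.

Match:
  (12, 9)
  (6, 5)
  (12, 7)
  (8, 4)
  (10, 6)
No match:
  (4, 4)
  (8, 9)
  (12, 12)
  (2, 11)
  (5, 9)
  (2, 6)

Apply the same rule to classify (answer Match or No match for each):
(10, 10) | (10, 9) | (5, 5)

The rule appears to be: first > second.
(10, 10): 10 = 10 — fails the rule, so No match. (10, 9): 10 > 9 — has this property, so Match. (5, 5): 5 = 5 — fails the rule, so No match.

No match, Match, No match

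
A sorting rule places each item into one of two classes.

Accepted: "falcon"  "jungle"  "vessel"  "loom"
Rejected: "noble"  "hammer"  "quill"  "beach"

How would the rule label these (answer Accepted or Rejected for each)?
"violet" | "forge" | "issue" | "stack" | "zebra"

One predicate separates the groups cleanly: even length AND contains 'l'.

Accepted, Rejected, Rejected, Rejected, Rejected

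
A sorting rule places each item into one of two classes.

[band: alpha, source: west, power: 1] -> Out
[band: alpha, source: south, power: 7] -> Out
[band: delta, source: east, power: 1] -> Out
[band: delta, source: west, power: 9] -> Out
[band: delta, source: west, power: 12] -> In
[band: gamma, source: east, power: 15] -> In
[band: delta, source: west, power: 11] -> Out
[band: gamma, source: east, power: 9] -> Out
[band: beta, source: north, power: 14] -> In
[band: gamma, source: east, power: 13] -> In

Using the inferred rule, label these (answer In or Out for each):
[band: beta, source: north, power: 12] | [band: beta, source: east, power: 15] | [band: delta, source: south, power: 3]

In, In, Out

The classifier is using: power ≥ 12.
In: [band: beta, source: north, power: 12], since power = 12.
In: [band: beta, source: east, power: 15], since power = 15.
Out: [band: delta, source: south, power: 3], since power = 3.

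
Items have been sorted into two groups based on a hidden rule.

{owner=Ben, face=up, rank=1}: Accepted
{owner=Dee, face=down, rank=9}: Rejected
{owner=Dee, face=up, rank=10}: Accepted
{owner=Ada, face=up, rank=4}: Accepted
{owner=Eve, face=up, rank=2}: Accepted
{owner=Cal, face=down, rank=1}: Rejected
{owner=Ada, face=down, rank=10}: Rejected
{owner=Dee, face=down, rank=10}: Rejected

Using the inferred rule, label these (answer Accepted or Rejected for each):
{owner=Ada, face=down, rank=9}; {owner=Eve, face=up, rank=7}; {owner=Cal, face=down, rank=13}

Rule: face is up. This holds for each 'Accepted' example and fails for each 'Rejected' one.

Rejected, Accepted, Rejected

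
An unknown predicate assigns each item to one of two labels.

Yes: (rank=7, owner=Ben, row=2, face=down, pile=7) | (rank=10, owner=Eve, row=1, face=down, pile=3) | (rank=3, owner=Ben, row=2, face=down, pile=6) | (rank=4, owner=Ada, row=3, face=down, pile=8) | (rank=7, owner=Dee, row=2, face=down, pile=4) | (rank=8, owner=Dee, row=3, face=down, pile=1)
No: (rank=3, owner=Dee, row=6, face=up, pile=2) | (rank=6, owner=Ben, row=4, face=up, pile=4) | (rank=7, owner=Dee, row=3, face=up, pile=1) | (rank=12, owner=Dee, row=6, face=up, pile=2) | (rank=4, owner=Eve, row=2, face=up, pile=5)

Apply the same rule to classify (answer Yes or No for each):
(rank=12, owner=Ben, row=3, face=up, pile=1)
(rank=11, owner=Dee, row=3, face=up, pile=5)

Looking at the examples, the only property every 'Yes' case has and every 'No' case lacks is: face is down.
(rank=12, owner=Ben, row=3, face=up, pile=1): face is up, fails this test → No. (rank=11, owner=Dee, row=3, face=up, pile=5): face is up, fails this test → No.

No, No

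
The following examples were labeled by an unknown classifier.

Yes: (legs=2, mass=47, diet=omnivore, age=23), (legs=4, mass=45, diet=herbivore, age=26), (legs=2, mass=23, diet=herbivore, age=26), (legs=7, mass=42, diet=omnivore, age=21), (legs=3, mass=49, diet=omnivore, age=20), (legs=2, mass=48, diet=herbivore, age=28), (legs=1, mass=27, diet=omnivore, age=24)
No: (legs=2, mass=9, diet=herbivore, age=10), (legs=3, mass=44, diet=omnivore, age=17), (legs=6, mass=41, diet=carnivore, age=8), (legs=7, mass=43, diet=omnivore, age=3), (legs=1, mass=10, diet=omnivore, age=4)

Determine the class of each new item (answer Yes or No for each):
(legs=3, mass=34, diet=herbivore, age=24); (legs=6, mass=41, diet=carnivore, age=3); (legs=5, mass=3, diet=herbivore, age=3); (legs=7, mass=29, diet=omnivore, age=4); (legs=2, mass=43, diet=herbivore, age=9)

Yes, No, No, No, No

'Yes' ⟺ age ≥ 20.
Yes: (legs=3, mass=34, diet=herbivore, age=24), since age = 24. No: (legs=6, mass=41, diet=carnivore, age=3), since age = 3. No: (legs=5, mass=3, diet=herbivore, age=3), since age = 3. No: (legs=7, mass=29, diet=omnivore, age=4), since age = 4. No: (legs=2, mass=43, diet=herbivore, age=9), since age = 9.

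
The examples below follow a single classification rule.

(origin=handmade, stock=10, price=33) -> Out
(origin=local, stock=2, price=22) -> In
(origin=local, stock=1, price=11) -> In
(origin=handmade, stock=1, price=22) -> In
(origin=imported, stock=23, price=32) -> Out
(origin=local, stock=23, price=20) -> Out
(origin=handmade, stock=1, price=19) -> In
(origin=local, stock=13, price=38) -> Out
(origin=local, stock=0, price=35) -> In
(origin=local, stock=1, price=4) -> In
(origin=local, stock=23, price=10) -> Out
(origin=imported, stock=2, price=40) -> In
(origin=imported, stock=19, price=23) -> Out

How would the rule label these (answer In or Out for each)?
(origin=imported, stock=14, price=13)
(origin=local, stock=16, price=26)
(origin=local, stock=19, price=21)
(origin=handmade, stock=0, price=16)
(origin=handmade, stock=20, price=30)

Out, Out, Out, In, Out

'In' ⟺ stock ≤ 2.
(origin=imported, stock=14, price=13) — stock = 14, hence Out. (origin=local, stock=16, price=26) — stock = 16, hence Out. (origin=local, stock=19, price=21) — stock = 19, hence Out. (origin=handmade, stock=0, price=16) — stock = 0, hence In. (origin=handmade, stock=20, price=30) — stock = 20, hence Out.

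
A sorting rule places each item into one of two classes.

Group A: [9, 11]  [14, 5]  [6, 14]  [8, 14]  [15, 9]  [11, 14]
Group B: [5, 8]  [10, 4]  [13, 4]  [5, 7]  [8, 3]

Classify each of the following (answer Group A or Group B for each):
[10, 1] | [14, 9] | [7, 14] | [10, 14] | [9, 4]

Every 'Group A' example satisfies: sum ≥ 19. None of the 'Group B' examples do.
[10, 1]: 10+1 = 11, doesn't qualify → Group B. [14, 9]: 14+9 = 23, satisfies this → Group A. [7, 14]: 7+14 = 21, satisfies this → Group A. [10, 14]: 10+14 = 24, satisfies this → Group A. [9, 4]: 9+4 = 13, doesn't qualify → Group B.

Group B, Group A, Group A, Group A, Group B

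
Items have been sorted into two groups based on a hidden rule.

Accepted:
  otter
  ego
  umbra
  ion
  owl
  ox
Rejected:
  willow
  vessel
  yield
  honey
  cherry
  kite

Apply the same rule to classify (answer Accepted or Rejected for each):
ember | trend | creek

Comparing the two groups points to one rule — starts with a vowel.
Accepted: ember, since starts with 'e'.
Rejected: trend, since starts with 't'.
Rejected: creek, since starts with 'c'.

Accepted, Rejected, Rejected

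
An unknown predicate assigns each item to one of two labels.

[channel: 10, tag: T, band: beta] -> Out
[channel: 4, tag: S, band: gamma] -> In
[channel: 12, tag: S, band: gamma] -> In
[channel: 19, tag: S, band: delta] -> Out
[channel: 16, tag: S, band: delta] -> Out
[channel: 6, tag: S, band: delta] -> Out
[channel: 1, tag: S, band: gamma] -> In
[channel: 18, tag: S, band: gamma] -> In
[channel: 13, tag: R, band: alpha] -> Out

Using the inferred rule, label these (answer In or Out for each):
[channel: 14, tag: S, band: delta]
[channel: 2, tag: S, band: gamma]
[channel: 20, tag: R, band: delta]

Comparing the two groups points to one rule — band is gamma.
[channel: 14, tag: S, band: delta]: Out (band is delta).
[channel: 2, tag: S, band: gamma]: In (band is gamma).
[channel: 20, tag: R, band: delta]: Out (band is delta).

Out, In, Out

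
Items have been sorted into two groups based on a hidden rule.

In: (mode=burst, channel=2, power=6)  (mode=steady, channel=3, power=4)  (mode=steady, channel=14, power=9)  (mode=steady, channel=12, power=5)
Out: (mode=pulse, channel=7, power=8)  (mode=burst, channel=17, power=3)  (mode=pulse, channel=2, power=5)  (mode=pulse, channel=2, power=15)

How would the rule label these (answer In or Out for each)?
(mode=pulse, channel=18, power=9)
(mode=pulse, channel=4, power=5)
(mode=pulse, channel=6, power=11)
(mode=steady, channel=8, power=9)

'In' ⟺ mode is steady OR power = 6.
(mode=pulse, channel=18, power=9): Out (mode is pulse, power = 9). (mode=pulse, channel=4, power=5): Out (mode is pulse, power = 5). (mode=pulse, channel=6, power=11): Out (mode is pulse, power = 11). (mode=steady, channel=8, power=9): In (mode is steady, power = 9).

Out, Out, Out, In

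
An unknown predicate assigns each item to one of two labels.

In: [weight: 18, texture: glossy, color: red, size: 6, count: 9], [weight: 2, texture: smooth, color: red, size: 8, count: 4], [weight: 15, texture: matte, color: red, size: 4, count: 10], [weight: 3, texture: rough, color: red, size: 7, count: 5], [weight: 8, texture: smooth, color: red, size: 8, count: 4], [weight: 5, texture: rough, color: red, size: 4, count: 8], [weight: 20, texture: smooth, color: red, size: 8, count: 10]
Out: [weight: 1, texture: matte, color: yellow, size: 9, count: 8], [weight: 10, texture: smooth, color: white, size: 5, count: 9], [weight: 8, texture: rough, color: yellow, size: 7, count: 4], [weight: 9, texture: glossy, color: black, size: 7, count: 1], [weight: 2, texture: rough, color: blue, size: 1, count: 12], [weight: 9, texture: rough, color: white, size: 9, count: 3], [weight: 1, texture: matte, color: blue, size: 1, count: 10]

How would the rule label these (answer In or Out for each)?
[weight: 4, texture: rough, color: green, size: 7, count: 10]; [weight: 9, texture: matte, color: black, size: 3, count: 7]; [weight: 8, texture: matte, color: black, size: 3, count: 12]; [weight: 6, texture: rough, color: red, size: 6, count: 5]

Out, Out, Out, In

Checking candidate rules against both groups, what survives is: color is red.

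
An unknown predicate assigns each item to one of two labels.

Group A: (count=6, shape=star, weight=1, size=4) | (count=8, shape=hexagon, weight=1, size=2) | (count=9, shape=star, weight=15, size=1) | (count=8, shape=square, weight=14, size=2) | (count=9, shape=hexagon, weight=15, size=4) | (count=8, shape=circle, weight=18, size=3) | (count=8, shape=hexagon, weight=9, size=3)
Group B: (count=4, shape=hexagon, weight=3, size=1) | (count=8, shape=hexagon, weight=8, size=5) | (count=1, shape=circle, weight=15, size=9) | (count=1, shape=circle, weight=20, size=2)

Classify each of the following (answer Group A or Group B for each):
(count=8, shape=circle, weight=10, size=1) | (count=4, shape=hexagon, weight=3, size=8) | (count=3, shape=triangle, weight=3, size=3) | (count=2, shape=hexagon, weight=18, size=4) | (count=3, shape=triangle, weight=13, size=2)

Group A, Group B, Group B, Group B, Group B

All 'Group A' examples share one property — count ≥ 6 AND size ≤ 4 — and every 'Group B' example lacks it.
(count=8, shape=circle, weight=10, size=1): count = 8, size = 1, matches → Group A.
(count=4, shape=hexagon, weight=3, size=8): count = 4, size = 8, fails the rule → Group B.
(count=3, shape=triangle, weight=3, size=3): count = 3, size = 3, fails the rule → Group B.
(count=2, shape=hexagon, weight=18, size=4): count = 2, size = 4, fails the rule → Group B.
(count=3, shape=triangle, weight=13, size=2): count = 3, size = 2, fails the rule → Group B.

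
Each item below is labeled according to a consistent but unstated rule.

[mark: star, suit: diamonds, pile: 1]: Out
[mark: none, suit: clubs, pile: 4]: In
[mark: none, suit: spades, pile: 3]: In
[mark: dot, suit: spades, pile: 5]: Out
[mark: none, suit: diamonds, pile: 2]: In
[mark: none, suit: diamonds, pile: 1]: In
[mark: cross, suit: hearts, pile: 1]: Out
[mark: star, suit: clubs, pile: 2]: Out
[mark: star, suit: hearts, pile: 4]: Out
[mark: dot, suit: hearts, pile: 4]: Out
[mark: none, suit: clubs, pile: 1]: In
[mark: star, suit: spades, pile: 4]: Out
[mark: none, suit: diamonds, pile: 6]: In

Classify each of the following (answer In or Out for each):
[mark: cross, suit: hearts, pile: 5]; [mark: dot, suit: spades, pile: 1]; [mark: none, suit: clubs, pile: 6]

The common property of the 'In' items is: mark is none. No 'Out' item has it.

Out, Out, In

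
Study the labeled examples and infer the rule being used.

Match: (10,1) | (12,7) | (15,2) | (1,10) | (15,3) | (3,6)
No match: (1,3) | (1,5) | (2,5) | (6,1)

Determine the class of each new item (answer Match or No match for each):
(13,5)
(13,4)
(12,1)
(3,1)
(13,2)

Match, Match, Match, No match, Match

The simplest hypothesis consistent with all the labels is: sum ≥ 9.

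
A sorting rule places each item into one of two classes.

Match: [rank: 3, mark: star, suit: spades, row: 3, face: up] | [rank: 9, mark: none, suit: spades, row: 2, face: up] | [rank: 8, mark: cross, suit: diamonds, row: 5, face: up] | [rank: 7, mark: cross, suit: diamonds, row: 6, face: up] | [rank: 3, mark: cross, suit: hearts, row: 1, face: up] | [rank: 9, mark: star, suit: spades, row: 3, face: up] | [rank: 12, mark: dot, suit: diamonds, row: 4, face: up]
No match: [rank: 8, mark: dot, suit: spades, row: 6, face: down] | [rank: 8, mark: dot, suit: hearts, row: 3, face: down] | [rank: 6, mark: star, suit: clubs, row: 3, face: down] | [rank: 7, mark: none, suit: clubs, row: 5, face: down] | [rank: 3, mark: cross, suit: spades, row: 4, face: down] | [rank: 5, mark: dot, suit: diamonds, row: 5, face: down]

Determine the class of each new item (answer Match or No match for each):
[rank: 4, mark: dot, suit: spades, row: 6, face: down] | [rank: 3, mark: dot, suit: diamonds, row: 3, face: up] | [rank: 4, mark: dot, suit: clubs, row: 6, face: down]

No match, Match, No match

Rule: face is up. This holds for each 'Match' example and fails for each 'No match' one.
[rank: 4, mark: dot, suit: spades, row: 6, face: down] → face is down → No match.
[rank: 3, mark: dot, suit: diamonds, row: 3, face: up] → face is up → Match.
[rank: 4, mark: dot, suit: clubs, row: 6, face: down] → face is down → No match.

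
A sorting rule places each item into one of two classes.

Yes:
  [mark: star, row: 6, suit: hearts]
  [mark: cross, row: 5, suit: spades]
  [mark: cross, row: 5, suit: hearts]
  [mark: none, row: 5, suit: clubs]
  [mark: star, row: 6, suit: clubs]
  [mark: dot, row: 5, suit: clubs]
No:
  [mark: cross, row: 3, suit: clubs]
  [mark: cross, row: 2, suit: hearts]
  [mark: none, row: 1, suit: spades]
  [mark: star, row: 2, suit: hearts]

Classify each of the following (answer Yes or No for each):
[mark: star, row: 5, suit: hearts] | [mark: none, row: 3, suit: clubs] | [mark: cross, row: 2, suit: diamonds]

Yes, No, No

One predicate separates the groups cleanly: row ≥ 5.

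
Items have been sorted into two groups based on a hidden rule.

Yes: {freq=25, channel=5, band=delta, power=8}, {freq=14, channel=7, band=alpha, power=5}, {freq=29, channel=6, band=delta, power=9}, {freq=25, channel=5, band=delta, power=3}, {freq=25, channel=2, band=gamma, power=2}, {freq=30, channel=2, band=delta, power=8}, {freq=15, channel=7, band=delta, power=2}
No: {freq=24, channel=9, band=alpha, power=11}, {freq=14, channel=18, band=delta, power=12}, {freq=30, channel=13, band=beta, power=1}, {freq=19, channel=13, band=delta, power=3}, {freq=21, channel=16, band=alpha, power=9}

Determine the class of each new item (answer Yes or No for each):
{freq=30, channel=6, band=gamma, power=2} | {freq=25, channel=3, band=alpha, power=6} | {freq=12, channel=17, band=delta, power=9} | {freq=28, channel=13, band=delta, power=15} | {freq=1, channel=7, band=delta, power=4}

Every 'Yes' example satisfies: channel ≤ 7. None of the 'No' examples do.

Yes, Yes, No, No, Yes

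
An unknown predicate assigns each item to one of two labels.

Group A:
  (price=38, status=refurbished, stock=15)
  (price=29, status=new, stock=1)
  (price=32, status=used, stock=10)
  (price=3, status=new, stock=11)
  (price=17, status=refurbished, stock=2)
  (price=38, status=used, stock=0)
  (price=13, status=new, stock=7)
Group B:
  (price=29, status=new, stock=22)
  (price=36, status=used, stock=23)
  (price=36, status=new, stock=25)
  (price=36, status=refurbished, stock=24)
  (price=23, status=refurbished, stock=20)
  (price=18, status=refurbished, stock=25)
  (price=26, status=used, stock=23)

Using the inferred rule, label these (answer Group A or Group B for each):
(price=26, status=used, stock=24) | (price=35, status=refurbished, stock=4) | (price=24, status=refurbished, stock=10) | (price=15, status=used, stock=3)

Group B, Group A, Group A, Group A

'Group A' ⟺ stock ≤ 15.
(price=26, status=used, stock=24): stock = 24, does not fit → Group B. (price=35, status=refurbished, stock=4): stock = 4, qualifies → Group A. (price=24, status=refurbished, stock=10): stock = 10, qualifies → Group A. (price=15, status=used, stock=3): stock = 3, qualifies → Group A.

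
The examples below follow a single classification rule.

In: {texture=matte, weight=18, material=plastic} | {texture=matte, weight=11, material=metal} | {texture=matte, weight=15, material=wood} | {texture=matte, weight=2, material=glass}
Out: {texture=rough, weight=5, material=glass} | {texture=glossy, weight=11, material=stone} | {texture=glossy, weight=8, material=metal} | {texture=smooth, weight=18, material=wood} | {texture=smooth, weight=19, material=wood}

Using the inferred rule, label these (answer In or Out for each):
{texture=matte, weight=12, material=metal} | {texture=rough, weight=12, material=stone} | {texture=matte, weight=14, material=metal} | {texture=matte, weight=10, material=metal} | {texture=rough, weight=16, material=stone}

In, Out, In, In, Out

The common property of the 'In' items is: texture is matte. No 'Out' item has it.
{texture=matte, weight=12, material=metal}: texture is matte, matches → In.
{texture=rough, weight=12, material=stone}: texture is rough, fails this test → Out.
{texture=matte, weight=14, material=metal}: texture is matte, matches → In.
{texture=matte, weight=10, material=metal}: texture is matte, matches → In.
{texture=rough, weight=16, material=stone}: texture is rough, fails this test → Out.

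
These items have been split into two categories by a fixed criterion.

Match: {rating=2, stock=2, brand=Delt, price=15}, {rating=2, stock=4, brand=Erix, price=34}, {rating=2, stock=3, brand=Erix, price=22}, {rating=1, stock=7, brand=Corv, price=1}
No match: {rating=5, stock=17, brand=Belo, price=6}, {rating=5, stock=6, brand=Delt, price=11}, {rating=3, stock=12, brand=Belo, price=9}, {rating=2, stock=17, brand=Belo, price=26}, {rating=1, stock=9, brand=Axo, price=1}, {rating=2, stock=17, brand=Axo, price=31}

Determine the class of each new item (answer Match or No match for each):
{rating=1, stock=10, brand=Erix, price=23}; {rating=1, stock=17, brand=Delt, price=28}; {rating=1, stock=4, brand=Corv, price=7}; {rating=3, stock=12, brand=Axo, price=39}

No match, No match, Match, No match

One predicate separates the groups cleanly: stock ≤ 7 AND rating ≤ 2.
No match: {rating=1, stock=10, brand=Erix, price=23}, since stock = 10, rating = 1.
No match: {rating=1, stock=17, brand=Delt, price=28}, since stock = 17, rating = 1.
Match: {rating=1, stock=4, brand=Corv, price=7}, since stock = 4, rating = 1.
No match: {rating=3, stock=12, brand=Axo, price=39}, since stock = 12, rating = 3.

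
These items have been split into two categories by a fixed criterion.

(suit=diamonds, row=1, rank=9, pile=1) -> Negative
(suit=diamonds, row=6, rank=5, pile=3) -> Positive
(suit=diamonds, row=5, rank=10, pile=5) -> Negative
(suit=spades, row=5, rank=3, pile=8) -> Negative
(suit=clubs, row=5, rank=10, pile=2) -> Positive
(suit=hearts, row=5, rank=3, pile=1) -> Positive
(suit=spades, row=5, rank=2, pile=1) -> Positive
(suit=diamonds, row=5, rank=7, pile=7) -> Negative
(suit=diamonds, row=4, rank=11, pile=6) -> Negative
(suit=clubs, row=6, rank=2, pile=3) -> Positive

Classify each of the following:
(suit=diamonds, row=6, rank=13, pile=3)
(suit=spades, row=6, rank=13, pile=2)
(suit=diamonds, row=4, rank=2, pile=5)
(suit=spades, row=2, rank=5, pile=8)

The simplest hypothesis consistent with all the labels is: row ≥ 4 AND pile ≤ 3.
(suit=diamonds, row=6, rank=13, pile=3): row = 6, pile = 3 — satisfies this, so Positive.
(suit=spades, row=6, rank=13, pile=2): row = 6, pile = 2 — satisfies this, so Positive.
(suit=diamonds, row=4, rank=2, pile=5): row = 4, pile = 5 — doesn't match, so Negative.
(suit=spades, row=2, rank=5, pile=8): row = 2, pile = 8 — doesn't match, so Negative.

Positive, Positive, Negative, Negative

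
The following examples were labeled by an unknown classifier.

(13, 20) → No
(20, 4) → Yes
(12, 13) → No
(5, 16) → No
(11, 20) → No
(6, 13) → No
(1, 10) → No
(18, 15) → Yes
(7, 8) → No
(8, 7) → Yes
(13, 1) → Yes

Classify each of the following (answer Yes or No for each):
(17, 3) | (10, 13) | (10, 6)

The common property of the 'Yes' items is: first > second. No 'No' item has it.
(17, 3) → 17 > 3 → Yes.
(10, 13) → 10 < 13 → No.
(10, 6) → 10 > 6 → Yes.

Yes, No, Yes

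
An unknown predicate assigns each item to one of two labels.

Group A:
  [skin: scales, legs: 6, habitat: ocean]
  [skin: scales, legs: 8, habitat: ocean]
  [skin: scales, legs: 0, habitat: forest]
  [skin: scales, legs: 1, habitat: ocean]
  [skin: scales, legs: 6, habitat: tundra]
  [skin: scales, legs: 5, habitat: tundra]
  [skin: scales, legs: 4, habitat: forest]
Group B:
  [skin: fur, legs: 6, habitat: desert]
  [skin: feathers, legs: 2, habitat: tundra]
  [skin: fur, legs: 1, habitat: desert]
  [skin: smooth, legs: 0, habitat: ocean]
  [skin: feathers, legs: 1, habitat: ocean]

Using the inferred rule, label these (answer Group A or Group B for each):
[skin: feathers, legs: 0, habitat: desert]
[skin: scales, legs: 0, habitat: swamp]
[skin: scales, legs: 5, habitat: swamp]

Group B, Group A, Group A

All 'Group A' examples share one property — skin is scales — and every 'Group B' example lacks it.
[skin: feathers, legs: 0, habitat: desert] — skin is feathers, hence Group B. [skin: scales, legs: 0, habitat: swamp] — skin is scales, hence Group A. [skin: scales, legs: 5, habitat: swamp] — skin is scales, hence Group A.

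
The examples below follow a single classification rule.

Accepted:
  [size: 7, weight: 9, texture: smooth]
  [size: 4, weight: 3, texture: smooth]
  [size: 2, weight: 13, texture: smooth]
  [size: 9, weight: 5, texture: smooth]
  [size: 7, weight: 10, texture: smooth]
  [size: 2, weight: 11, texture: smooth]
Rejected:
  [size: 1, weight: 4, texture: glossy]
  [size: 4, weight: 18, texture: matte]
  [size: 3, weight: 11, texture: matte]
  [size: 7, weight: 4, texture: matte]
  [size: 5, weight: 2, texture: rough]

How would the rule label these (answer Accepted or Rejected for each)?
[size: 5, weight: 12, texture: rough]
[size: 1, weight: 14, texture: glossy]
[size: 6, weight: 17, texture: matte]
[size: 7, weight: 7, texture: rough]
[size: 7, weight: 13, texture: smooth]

Rejected, Rejected, Rejected, Rejected, Accepted

'Accepted' ⟺ texture is smooth.
[size: 5, weight: 12, texture: rough]: Rejected (texture is rough). [size: 1, weight: 14, texture: glossy]: Rejected (texture is glossy). [size: 6, weight: 17, texture: matte]: Rejected (texture is matte). [size: 7, weight: 7, texture: rough]: Rejected (texture is rough). [size: 7, weight: 13, texture: smooth]: Accepted (texture is smooth).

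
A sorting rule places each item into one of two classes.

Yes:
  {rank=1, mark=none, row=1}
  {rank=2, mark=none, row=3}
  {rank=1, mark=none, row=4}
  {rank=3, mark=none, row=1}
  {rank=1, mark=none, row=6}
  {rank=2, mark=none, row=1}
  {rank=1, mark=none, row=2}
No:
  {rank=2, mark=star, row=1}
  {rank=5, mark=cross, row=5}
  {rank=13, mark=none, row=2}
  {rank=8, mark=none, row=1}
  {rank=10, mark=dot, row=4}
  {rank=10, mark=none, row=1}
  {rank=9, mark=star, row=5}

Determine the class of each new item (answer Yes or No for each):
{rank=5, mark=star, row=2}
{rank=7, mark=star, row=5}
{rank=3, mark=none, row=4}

No, No, Yes

The simplest hypothesis consistent with all the labels is: mark is none AND rank ≤ 3.
{rank=5, mark=star, row=2}: mark is star, rank = 5, fails the rule → No.
{rank=7, mark=star, row=5}: mark is star, rank = 7, fails the rule → No.
{rank=3, mark=none, row=4}: mark is none, rank = 3, matches → Yes.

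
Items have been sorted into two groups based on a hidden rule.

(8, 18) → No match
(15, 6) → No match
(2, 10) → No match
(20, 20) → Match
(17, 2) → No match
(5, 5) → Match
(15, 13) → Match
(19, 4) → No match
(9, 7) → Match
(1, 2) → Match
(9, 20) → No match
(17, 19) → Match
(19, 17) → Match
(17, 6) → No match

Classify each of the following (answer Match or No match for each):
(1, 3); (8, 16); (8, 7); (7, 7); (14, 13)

Match, No match, Match, Match, Match

The rule appears to be: |first − second| ≤ 2.
Match: (1, 3), since |1−3| = 2. No match: (8, 16), since |8−16| = 8. Match: (8, 7), since |8−7| = 1. Match: (7, 7), since |7−7| = 0. Match: (14, 13), since |14−13| = 1.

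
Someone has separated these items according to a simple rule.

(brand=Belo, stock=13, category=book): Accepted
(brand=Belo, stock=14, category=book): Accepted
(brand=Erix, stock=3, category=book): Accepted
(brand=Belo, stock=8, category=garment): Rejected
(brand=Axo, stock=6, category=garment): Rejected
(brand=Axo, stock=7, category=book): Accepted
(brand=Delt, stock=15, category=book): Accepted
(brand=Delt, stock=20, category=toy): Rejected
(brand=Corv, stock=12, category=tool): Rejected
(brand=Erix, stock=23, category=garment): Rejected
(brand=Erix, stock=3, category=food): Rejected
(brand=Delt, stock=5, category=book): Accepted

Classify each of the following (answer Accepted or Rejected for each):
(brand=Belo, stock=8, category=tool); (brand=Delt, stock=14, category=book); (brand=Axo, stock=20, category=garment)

Comparing the two groups points to one rule — category is book.
(brand=Belo, stock=8, category=tool): category is tool — lacks this property, so Rejected. (brand=Delt, stock=14, category=book): category is book — fits, so Accepted. (brand=Axo, stock=20, category=garment): category is garment — lacks this property, so Rejected.

Rejected, Accepted, Rejected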